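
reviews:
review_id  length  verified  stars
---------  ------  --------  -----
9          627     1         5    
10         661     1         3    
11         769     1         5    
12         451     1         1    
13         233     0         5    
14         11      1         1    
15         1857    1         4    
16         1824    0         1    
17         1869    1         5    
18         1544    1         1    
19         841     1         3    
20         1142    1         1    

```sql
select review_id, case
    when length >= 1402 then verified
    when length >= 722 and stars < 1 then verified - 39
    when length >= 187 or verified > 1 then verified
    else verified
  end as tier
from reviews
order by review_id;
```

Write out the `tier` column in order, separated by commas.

1, 1, 1, 1, 0, 1, 1, 0, 1, 1, 1, 1

review_id=9: length >= 187 or verified > 1 → 1
review_id=10: length >= 187 or verified > 1 → 1
review_id=11: length >= 187 or verified > 1 → 1
review_id=12: length >= 187 or verified > 1 → 1
review_id=13: length >= 187 or verified > 1 → 0
review_id=14: ELSE → 1
review_id=15: length >= 1402 → 1
review_id=16: length >= 1402 → 0
review_id=17: length >= 1402 → 1
review_id=18: length >= 1402 → 1
review_id=19: length >= 187 or verified > 1 → 1
review_id=20: length >= 187 or verified > 1 → 1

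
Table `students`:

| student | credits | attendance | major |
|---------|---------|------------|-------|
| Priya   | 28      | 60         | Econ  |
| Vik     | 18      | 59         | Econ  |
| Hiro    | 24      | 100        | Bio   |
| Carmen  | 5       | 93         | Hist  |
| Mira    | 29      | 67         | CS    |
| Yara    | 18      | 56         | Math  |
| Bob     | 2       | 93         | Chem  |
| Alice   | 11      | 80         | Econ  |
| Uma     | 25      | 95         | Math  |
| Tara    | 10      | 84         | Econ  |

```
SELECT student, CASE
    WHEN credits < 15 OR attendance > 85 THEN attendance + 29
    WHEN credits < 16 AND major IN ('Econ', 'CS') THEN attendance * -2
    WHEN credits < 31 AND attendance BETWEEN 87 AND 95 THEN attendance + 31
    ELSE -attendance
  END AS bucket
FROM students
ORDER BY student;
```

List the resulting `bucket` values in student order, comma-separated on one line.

109, 122, 122, 129, -67, -60, 113, 124, -59, -56

student=Alice: credits < 15 OR attendance > 85 → 109
student=Bob: credits < 15 OR attendance > 85 → 122
student=Carmen: credits < 15 OR attendance > 85 → 122
student=Hiro: credits < 15 OR attendance > 85 → 129
student=Mira: ELSE → -67
student=Priya: ELSE → -60
student=Tara: credits < 15 OR attendance > 85 → 113
student=Uma: credits < 15 OR attendance > 85 → 124
student=Vik: ELSE → -59
student=Yara: ELSE → -56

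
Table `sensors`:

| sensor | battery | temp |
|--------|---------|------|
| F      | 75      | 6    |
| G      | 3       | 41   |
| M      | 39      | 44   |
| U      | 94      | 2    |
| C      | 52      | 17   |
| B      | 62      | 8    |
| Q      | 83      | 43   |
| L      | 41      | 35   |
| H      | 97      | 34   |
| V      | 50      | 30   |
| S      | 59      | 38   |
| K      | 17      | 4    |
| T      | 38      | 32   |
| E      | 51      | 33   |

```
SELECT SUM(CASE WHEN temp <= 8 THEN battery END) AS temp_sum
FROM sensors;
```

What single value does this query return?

248

sensor=F: ✓ → 75
sensor=G: ✗
sensor=M: ✗
sensor=U: ✓ → 94
sensor=C: ✗
sensor=B: ✓ → 62
sensor=Q: ✗
sensor=L: ✗
sensor=H: ✗
sensor=V: ✗
sensor=S: ✗
sensor=K: ✓ → 17
sensor=T: ✗
sensor=E: ✗
temp_sum = 75 + 94 + 62 + 17 = 248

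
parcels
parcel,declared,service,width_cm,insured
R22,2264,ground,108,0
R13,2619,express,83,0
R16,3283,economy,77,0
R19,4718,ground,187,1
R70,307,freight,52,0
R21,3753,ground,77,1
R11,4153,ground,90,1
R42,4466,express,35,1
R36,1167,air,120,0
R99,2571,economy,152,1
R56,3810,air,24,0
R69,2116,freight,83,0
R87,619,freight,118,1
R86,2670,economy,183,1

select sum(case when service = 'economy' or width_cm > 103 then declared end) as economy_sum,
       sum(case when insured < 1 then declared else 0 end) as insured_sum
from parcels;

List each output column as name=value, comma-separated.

[economy_sum: service = 'economy' or width_cm > 103]
parcel=R22: ✓ → 2264
parcel=R13: ✗
parcel=R16: ✓ → 3283
parcel=R19: ✓ → 4718
parcel=R70: ✗
parcel=R21: ✗
parcel=R11: ✗
parcel=R42: ✗
parcel=R36: ✓ → 1167
parcel=R99: ✓ → 2571
parcel=R56: ✗
parcel=R69: ✗
parcel=R87: ✓ → 619
parcel=R86: ✓ → 2670
economy_sum = 2264 + 3283 + 4718 + 1167 + 2571 + 619 + 2670 = 17292
—
[insured_sum: insured < 1]
parcel=R22: ✓ → 2264
parcel=R13: ✓ → 2619
parcel=R16: ✓ → 3283
parcel=R19: ✗
parcel=R70: ✓ → 307
parcel=R21: ✗
parcel=R11: ✗
parcel=R42: ✗
parcel=R36: ✓ → 1167
parcel=R99: ✗
parcel=R56: ✓ → 3810
parcel=R69: ✓ → 2116
parcel=R87: ✗
parcel=R86: ✗
insured_sum = 2264 + 2619 + 3283 + 307 + 1167 + 3810 + 2116 = 15566

economy_sum=17292, insured_sum=15566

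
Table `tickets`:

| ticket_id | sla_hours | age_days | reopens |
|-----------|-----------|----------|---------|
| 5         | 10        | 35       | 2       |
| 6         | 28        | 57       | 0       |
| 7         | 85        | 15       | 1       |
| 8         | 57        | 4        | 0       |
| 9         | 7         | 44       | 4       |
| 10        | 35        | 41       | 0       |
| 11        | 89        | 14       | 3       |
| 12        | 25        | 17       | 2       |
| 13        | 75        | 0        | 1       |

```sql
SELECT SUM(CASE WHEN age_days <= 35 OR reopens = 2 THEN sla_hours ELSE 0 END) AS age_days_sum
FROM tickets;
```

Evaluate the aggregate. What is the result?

ticket_id=5: ✓ → 10
ticket_id=6: ✗
ticket_id=7: ✓ → 85
ticket_id=8: ✓ → 57
ticket_id=9: ✗
ticket_id=10: ✗
ticket_id=11: ✓ → 89
ticket_id=12: ✓ → 25
ticket_id=13: ✓ → 75
age_days_sum = 10 + 85 + 57 + 89 + 25 + 75 = 341

341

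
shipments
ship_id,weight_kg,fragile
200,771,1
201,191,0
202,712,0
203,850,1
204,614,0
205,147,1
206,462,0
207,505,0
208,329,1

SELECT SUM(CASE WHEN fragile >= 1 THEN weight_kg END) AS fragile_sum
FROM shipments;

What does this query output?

ship_id=200: ✓ → 771
ship_id=201: ✗
ship_id=202: ✗
ship_id=203: ✓ → 850
ship_id=204: ✗
ship_id=205: ✓ → 147
ship_id=206: ✗
ship_id=207: ✗
ship_id=208: ✓ → 329
fragile_sum = 771 + 850 + 147 + 329 = 2097

2097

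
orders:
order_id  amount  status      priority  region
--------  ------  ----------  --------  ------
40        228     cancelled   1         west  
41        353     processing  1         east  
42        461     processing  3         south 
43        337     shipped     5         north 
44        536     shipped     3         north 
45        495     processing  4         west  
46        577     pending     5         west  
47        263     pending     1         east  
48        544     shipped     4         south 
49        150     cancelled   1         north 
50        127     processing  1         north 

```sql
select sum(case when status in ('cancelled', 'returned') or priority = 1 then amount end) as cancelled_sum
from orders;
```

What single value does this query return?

order_id=40: ✓ → 228
order_id=41: ✓ → 353
order_id=42: ✗
order_id=43: ✗
order_id=44: ✗
order_id=45: ✗
order_id=46: ✗
order_id=47: ✓ → 263
order_id=48: ✗
order_id=49: ✓ → 150
order_id=50: ✓ → 127
cancelled_sum = 228 + 353 + 263 + 150 + 127 = 1121

1121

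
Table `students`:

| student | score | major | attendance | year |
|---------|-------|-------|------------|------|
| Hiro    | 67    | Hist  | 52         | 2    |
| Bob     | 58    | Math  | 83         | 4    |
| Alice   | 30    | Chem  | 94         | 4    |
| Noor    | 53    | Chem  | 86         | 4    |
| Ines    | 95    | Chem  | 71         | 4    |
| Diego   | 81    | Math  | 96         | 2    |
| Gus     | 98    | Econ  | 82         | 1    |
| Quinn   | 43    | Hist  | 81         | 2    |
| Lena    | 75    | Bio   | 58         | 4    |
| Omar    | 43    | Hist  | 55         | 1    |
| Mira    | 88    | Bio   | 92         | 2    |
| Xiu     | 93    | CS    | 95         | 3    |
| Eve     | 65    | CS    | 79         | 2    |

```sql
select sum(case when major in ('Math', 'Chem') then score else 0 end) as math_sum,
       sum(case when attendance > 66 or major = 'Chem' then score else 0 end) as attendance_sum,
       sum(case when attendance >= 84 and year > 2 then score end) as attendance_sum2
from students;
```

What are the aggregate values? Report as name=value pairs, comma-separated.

math_sum=317, attendance_sum=704, attendance_sum2=176

[math_sum: major in ('Math', 'Chem')]
student=Hiro: ✗
student=Bob: ✓ → 58
student=Alice: ✓ → 30
student=Noor: ✓ → 53
student=Ines: ✓ → 95
student=Diego: ✓ → 81
student=Gus: ✗
student=Quinn: ✗
student=Lena: ✗
student=Omar: ✗
student=Mira: ✗
student=Xiu: ✗
student=Eve: ✗
math_sum = 58 + 30 + 53 + 95 + 81 = 317
—
[attendance_sum: attendance > 66 or major = 'Chem']
student=Hiro: ✗
student=Bob: ✓ → 58
student=Alice: ✓ → 30
student=Noor: ✓ → 53
student=Ines: ✓ → 95
student=Diego: ✓ → 81
student=Gus: ✓ → 98
student=Quinn: ✓ → 43
student=Lena: ✗
student=Omar: ✗
student=Mira: ✓ → 88
student=Xiu: ✓ → 93
student=Eve: ✓ → 65
attendance_sum = 58 + 30 + 53 + 95 + 81 + 98 + 43 + 88 + 93 + 65 = 704
—
[attendance_sum2: attendance >= 84 and year > 2]
student=Hiro: ✗
student=Bob: ✗
student=Alice: ✓ → 30
student=Noor: ✓ → 53
student=Ines: ✗
student=Diego: ✗
student=Gus: ✗
student=Quinn: ✗
student=Lena: ✗
student=Omar: ✗
student=Mira: ✗
student=Xiu: ✓ → 93
student=Eve: ✗
attendance_sum2 = 30 + 53 + 93 = 176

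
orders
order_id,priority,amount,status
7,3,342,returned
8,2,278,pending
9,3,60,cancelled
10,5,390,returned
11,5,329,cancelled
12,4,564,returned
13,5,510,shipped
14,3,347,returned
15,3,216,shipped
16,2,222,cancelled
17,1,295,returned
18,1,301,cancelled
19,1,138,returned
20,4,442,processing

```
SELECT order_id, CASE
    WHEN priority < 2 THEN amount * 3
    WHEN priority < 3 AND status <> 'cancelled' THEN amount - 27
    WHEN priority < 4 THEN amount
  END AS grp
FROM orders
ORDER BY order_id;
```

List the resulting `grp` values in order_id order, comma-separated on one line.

342, 251, 60, NULL, NULL, NULL, NULL, 347, 216, 222, 885, 903, 414, NULL

order_id=7: priority < 4 → 342
order_id=8: priority < 3 AND status <> 'cancelled' → 251
order_id=9: priority < 4 → 60
order_id=10: (no match → NULL) → NULL
order_id=11: (no match → NULL) → NULL
order_id=12: (no match → NULL) → NULL
order_id=13: (no match → NULL) → NULL
order_id=14: priority < 4 → 347
order_id=15: priority < 4 → 216
order_id=16: priority < 4 → 222
order_id=17: priority < 2 → 885
order_id=18: priority < 2 → 903
order_id=19: priority < 2 → 414
order_id=20: (no match → NULL) → NULL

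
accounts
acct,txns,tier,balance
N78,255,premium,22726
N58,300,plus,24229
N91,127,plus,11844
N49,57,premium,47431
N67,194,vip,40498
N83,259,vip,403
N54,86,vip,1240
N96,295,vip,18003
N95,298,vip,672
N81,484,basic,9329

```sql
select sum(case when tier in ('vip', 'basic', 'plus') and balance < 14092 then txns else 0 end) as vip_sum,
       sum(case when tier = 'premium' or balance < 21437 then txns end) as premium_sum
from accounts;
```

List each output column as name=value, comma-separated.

[vip_sum: tier in ('vip', 'basic', 'plus') and balance < 14092]
acct=N78: ✗
acct=N58: ✗
acct=N91: ✓ → 127
acct=N49: ✗
acct=N67: ✗
acct=N83: ✓ → 259
acct=N54: ✓ → 86
acct=N96: ✗
acct=N95: ✓ → 298
acct=N81: ✓ → 484
vip_sum = 127 + 259 + 86 + 298 + 484 = 1254
—
[premium_sum: tier = 'premium' or balance < 21437]
acct=N78: ✓ → 255
acct=N58: ✗
acct=N91: ✓ → 127
acct=N49: ✓ → 57
acct=N67: ✗
acct=N83: ✓ → 259
acct=N54: ✓ → 86
acct=N96: ✓ → 295
acct=N95: ✓ → 298
acct=N81: ✓ → 484
premium_sum = 255 + 127 + 57 + 259 + 86 + 295 + 298 + 484 = 1861

vip_sum=1254, premium_sum=1861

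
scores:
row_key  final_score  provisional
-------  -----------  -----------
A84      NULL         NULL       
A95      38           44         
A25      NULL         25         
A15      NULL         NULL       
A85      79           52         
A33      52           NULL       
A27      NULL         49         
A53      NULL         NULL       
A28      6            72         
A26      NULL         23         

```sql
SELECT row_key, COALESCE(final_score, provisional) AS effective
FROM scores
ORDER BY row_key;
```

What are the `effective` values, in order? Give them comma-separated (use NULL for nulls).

row_key=A15: final_score=NULL, provisional=NULL (all NULL) → NULL
row_key=A25: final_score=NULL, provisional=25 → 25
row_key=A26: final_score=NULL, provisional=23 → 23
row_key=A27: final_score=NULL, provisional=49 → 49
row_key=A28: final_score=6 → 6
row_key=A33: final_score=52 → 52
row_key=A53: final_score=NULL, provisional=NULL (all NULL) → NULL
row_key=A84: final_score=NULL, provisional=NULL (all NULL) → NULL
row_key=A85: final_score=79 → 79
row_key=A95: final_score=38 → 38

NULL, 25, 23, 49, 6, 52, NULL, NULL, 79, 38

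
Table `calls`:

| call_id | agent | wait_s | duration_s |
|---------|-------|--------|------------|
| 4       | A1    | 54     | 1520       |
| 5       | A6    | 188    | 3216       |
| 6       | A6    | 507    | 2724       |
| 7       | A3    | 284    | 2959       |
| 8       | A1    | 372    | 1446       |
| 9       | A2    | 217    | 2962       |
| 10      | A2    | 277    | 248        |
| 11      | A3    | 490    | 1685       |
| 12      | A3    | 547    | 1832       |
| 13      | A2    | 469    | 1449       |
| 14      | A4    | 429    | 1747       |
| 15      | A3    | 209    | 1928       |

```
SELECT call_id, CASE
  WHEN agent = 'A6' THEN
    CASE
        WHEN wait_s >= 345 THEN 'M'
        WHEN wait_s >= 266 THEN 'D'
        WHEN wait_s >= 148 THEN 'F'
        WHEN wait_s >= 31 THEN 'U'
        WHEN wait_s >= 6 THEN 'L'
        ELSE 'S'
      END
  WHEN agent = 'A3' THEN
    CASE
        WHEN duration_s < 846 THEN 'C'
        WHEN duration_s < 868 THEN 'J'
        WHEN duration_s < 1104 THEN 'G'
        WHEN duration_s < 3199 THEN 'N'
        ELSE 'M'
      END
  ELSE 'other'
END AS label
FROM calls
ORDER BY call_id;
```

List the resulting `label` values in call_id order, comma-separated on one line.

call_id=4: agent='A1' → outer ELSE → other
call_id=5: agent='A6' → inner[wait_s >= 148] → F
call_id=6: agent='A6' → inner[wait_s >= 345] → M
call_id=7: agent='A3' → inner[duration_s < 3199] → N
call_id=8: agent='A1' → outer ELSE → other
call_id=9: agent='A2' → outer ELSE → other
call_id=10: agent='A2' → outer ELSE → other
call_id=11: agent='A3' → inner[duration_s < 3199] → N
call_id=12: agent='A3' → inner[duration_s < 3199] → N
call_id=13: agent='A2' → outer ELSE → other
call_id=14: agent='A4' → outer ELSE → other
call_id=15: agent='A3' → inner[duration_s < 3199] → N

other, F, M, N, other, other, other, N, N, other, other, N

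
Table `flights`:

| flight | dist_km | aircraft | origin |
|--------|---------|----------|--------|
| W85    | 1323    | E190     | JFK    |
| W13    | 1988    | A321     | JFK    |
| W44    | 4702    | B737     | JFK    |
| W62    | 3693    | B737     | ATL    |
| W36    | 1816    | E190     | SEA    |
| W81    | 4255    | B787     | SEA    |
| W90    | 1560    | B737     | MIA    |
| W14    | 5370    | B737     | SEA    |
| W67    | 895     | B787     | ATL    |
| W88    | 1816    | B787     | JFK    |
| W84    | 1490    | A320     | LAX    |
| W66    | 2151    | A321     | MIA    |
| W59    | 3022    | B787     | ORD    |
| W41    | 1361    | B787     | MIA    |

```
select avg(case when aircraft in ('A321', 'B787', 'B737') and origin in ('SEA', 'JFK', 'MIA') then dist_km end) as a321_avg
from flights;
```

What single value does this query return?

2900.375

flight=W85: ✗
flight=W13: ✓ → 1988
flight=W44: ✓ → 4702
flight=W62: ✗
flight=W36: ✗
flight=W81: ✓ → 4255
flight=W90: ✓ → 1560
flight=W14: ✓ → 5370
flight=W67: ✗
flight=W88: ✓ → 1816
flight=W84: ✗
flight=W66: ✓ → 2151
flight=W59: ✗
flight=W41: ✓ → 1361
a321_avg = (1988 + 4702 + 4255 + 1560 + 5370 + 1816 + 2151 + 1361) / 8 = 2900.375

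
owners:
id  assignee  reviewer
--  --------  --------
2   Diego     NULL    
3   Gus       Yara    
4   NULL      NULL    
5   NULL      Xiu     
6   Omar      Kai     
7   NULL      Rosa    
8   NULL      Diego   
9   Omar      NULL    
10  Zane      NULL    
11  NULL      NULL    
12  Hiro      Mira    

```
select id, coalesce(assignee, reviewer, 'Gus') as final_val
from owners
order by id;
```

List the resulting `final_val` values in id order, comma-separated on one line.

Diego, Gus, Gus, Xiu, Omar, Rosa, Diego, Omar, Zane, Gus, Hiro

id=2: assignee=Diego → Diego
id=3: assignee=Gus → Gus
id=4: assignee=NULL, reviewer=NULL, → literal Gus → Gus
id=5: assignee=NULL, reviewer=Xiu → Xiu
id=6: assignee=Omar → Omar
id=7: assignee=NULL, reviewer=Rosa → Rosa
id=8: assignee=NULL, reviewer=Diego → Diego
id=9: assignee=Omar → Omar
id=10: assignee=Zane → Zane
id=11: assignee=NULL, reviewer=NULL, → literal Gus → Gus
id=12: assignee=Hiro → Hiro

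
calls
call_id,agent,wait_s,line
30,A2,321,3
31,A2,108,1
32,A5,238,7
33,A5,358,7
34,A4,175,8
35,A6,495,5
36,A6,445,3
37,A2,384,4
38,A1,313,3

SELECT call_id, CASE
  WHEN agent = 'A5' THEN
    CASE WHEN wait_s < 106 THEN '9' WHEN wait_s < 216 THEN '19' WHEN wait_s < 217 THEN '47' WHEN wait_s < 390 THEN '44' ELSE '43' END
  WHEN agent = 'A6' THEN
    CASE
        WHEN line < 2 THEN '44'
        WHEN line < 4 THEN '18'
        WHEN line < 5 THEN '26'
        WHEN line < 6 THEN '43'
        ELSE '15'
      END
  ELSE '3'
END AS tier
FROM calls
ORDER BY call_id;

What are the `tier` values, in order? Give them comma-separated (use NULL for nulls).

call_id=30: agent='A2' → outer ELSE → 3
call_id=31: agent='A2' → outer ELSE → 3
call_id=32: agent='A5' → inner[wait_s < 390] → 44
call_id=33: agent='A5' → inner[wait_s < 390] → 44
call_id=34: agent='A4' → outer ELSE → 3
call_id=35: agent='A6' → inner[line < 6] → 43
call_id=36: agent='A6' → inner[line < 4] → 18
call_id=37: agent='A2' → outer ELSE → 3
call_id=38: agent='A1' → outer ELSE → 3

3, 3, 44, 44, 3, 43, 18, 3, 3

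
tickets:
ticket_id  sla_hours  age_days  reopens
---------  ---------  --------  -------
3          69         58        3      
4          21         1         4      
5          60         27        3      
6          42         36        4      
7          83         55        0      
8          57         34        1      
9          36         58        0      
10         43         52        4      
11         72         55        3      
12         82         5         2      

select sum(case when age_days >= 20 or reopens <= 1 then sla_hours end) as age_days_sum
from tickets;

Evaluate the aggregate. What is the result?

ticket_id=3: ✓ → 69
ticket_id=4: ✗
ticket_id=5: ✓ → 60
ticket_id=6: ✓ → 42
ticket_id=7: ✓ → 83
ticket_id=8: ✓ → 57
ticket_id=9: ✓ → 36
ticket_id=10: ✓ → 43
ticket_id=11: ✓ → 72
ticket_id=12: ✗
age_days_sum = 69 + 60 + 42 + 83 + 57 + 36 + 43 + 72 = 462

462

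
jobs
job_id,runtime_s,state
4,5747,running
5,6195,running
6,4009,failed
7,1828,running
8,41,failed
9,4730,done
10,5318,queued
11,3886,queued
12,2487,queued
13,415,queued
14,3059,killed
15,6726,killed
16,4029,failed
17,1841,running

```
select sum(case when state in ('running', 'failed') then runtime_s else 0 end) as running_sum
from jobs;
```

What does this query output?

23690

job_id=4: ✓ → 5747
job_id=5: ✓ → 6195
job_id=6: ✓ → 4009
job_id=7: ✓ → 1828
job_id=8: ✓ → 41
job_id=9: ✗
job_id=10: ✗
job_id=11: ✗
job_id=12: ✗
job_id=13: ✗
job_id=14: ✗
job_id=15: ✗
job_id=16: ✓ → 4029
job_id=17: ✓ → 1841
running_sum = 5747 + 6195 + 4009 + 1828 + 41 + 4029 + 1841 = 23690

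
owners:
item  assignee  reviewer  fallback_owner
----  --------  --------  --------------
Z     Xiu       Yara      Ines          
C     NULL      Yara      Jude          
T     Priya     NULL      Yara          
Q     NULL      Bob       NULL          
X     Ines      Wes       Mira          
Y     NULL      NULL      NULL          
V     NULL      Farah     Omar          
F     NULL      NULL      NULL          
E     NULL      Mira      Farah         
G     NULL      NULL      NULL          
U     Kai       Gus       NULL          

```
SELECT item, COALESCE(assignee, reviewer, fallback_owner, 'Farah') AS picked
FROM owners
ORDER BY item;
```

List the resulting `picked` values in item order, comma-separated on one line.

Yara, Mira, Farah, Farah, Bob, Priya, Kai, Farah, Ines, Farah, Xiu

item=C: assignee=NULL, reviewer=Yara → Yara
item=E: assignee=NULL, reviewer=Mira → Mira
item=F: assignee=NULL, reviewer=NULL, fallback_owner=NULL, → literal Farah → Farah
item=G: assignee=NULL, reviewer=NULL, fallback_owner=NULL, → literal Farah → Farah
item=Q: assignee=NULL, reviewer=Bob → Bob
item=T: assignee=Priya → Priya
item=U: assignee=Kai → Kai
item=V: assignee=NULL, reviewer=Farah → Farah
item=X: assignee=Ines → Ines
item=Y: assignee=NULL, reviewer=NULL, fallback_owner=NULL, → literal Farah → Farah
item=Z: assignee=Xiu → Xiu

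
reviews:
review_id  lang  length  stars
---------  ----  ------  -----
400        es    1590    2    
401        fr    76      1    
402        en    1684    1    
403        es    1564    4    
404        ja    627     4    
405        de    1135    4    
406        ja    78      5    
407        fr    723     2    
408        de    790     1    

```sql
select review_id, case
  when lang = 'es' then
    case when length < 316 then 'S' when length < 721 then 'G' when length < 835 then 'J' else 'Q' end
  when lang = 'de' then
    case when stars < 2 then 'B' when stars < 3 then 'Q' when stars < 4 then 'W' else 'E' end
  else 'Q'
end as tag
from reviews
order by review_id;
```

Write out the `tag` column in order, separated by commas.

Q, Q, Q, Q, Q, E, Q, Q, B

review_id=400: lang='es' → inner[ELSE] → Q
review_id=401: lang='fr' → outer ELSE → Q
review_id=402: lang='en' → outer ELSE → Q
review_id=403: lang='es' → inner[ELSE] → Q
review_id=404: lang='ja' → outer ELSE → Q
review_id=405: lang='de' → inner[ELSE] → E
review_id=406: lang='ja' → outer ELSE → Q
review_id=407: lang='fr' → outer ELSE → Q
review_id=408: lang='de' → inner[stars < 2] → B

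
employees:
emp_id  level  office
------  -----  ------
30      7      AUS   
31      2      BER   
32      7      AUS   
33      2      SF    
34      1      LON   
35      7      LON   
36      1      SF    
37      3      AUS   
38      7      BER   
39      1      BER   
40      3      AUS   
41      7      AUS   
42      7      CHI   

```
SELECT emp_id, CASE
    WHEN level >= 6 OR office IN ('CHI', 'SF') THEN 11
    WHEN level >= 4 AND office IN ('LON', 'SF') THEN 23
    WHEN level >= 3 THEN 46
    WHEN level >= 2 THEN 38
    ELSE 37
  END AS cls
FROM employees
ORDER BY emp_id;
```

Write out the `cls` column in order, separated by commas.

emp_id=30: level >= 6 OR office IN ('CHI', 'SF') → 11
emp_id=31: level >= 2 → 38
emp_id=32: level >= 6 OR office IN ('CHI', 'SF') → 11
emp_id=33: level >= 6 OR office IN ('CHI', 'SF') → 11
emp_id=34: ELSE → 37
emp_id=35: level >= 6 OR office IN ('CHI', 'SF') → 11
emp_id=36: level >= 6 OR office IN ('CHI', 'SF') → 11
emp_id=37: level >= 3 → 46
emp_id=38: level >= 6 OR office IN ('CHI', 'SF') → 11
emp_id=39: ELSE → 37
emp_id=40: level >= 3 → 46
emp_id=41: level >= 6 OR office IN ('CHI', 'SF') → 11
emp_id=42: level >= 6 OR office IN ('CHI', 'SF') → 11

11, 38, 11, 11, 37, 11, 11, 46, 11, 37, 46, 11, 11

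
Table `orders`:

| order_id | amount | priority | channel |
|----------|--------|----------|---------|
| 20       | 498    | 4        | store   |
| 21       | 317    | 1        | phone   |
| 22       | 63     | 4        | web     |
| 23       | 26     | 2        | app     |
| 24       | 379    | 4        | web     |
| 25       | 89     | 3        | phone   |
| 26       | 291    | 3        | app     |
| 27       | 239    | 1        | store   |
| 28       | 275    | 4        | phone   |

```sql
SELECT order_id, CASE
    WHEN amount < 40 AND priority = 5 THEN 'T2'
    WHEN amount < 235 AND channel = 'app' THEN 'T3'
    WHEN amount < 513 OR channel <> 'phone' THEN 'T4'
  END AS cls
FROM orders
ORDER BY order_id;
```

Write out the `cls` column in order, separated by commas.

order_id=20: amount < 513 OR channel <> 'phone' → T4
order_id=21: amount < 513 OR channel <> 'phone' → T4
order_id=22: amount < 513 OR channel <> 'phone' → T4
order_id=23: amount < 235 AND channel = 'app' → T3
order_id=24: amount < 513 OR channel <> 'phone' → T4
order_id=25: amount < 513 OR channel <> 'phone' → T4
order_id=26: amount < 513 OR channel <> 'phone' → T4
order_id=27: amount < 513 OR channel <> 'phone' → T4
order_id=28: amount < 513 OR channel <> 'phone' → T4

T4, T4, T4, T3, T4, T4, T4, T4, T4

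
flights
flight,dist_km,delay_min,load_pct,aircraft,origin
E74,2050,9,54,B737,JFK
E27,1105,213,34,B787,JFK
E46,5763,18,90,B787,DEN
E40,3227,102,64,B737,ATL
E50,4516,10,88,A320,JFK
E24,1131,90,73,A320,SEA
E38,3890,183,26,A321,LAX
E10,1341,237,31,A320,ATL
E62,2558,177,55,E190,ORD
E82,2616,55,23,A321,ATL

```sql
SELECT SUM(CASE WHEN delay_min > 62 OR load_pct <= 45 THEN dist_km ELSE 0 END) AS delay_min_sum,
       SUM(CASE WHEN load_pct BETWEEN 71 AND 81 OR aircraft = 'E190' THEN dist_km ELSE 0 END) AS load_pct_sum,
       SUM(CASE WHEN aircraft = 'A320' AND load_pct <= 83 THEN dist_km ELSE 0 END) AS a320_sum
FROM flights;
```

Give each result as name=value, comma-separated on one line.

delay_min_sum=15868, load_pct_sum=3689, a320_sum=2472

[delay_min_sum: delay_min > 62 OR load_pct <= 45]
flight=E74: ✗
flight=E27: ✓ → 1105
flight=E46: ✗
flight=E40: ✓ → 3227
flight=E50: ✗
flight=E24: ✓ → 1131
flight=E38: ✓ → 3890
flight=E10: ✓ → 1341
flight=E62: ✓ → 2558
flight=E82: ✓ → 2616
delay_min_sum = 1105 + 3227 + 1131 + 3890 + 1341 + 2558 + 2616 = 15868
—
[load_pct_sum: load_pct BETWEEN 71 AND 81 OR aircraft = 'E190']
flight=E74: ✗
flight=E27: ✗
flight=E46: ✗
flight=E40: ✗
flight=E50: ✗
flight=E24: ✓ → 1131
flight=E38: ✗
flight=E10: ✗
flight=E62: ✓ → 2558
flight=E82: ✗
load_pct_sum = 1131 + 2558 = 3689
—
[a320_sum: aircraft = 'A320' AND load_pct <= 83]
flight=E74: ✗
flight=E27: ✗
flight=E46: ✗
flight=E40: ✗
flight=E50: ✗
flight=E24: ✓ → 1131
flight=E38: ✗
flight=E10: ✓ → 1341
flight=E62: ✗
flight=E82: ✗
a320_sum = 1131 + 1341 = 2472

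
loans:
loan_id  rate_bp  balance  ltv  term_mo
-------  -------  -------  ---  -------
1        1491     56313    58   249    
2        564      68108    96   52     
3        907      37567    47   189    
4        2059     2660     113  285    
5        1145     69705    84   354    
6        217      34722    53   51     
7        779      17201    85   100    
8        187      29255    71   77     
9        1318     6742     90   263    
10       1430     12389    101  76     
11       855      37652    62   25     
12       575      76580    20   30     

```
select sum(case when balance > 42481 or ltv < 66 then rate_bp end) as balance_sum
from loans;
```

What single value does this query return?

loan_id=1: ✓ → 1491
loan_id=2: ✓ → 564
loan_id=3: ✓ → 907
loan_id=4: ✗
loan_id=5: ✓ → 1145
loan_id=6: ✓ → 217
loan_id=7: ✗
loan_id=8: ✗
loan_id=9: ✗
loan_id=10: ✗
loan_id=11: ✓ → 855
loan_id=12: ✓ → 575
balance_sum = 1491 + 564 + 907 + 1145 + 217 + 855 + 575 = 5754

5754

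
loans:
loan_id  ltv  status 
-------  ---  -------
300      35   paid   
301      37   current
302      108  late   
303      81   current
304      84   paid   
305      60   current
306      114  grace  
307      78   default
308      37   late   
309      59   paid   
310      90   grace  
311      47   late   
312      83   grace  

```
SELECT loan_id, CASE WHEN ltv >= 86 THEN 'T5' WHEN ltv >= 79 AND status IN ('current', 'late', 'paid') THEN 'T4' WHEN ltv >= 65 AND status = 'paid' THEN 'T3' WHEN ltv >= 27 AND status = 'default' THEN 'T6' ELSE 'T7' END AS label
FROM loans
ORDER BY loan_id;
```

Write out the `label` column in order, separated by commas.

loan_id=300: ELSE → T7
loan_id=301: ELSE → T7
loan_id=302: ltv >= 86 → T5
loan_id=303: ltv >= 79 AND status IN ('current', 'late', 'paid') → T4
loan_id=304: ltv >= 79 AND status IN ('current', 'late', 'paid') → T4
loan_id=305: ELSE → T7
loan_id=306: ltv >= 86 → T5
loan_id=307: ltv >= 27 AND status = 'default' → T6
loan_id=308: ELSE → T7
loan_id=309: ELSE → T7
loan_id=310: ltv >= 86 → T5
loan_id=311: ELSE → T7
loan_id=312: ELSE → T7

T7, T7, T5, T4, T4, T7, T5, T6, T7, T7, T5, T7, T7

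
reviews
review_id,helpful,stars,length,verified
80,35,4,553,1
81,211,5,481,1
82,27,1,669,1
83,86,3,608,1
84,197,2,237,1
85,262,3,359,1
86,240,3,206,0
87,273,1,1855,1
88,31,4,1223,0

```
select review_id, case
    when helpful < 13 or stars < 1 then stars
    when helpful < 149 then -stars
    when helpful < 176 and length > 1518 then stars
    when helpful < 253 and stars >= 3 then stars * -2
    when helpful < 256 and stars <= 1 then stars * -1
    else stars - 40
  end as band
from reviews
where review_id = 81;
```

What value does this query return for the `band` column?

-10

review_id = 81: helpful=211, stars=5, length=481, verified=1.
helpful < 13 or stars < 1 → false
helpful < 149 → false
helpful < 176 and length > 1518 → false
helpful < 253 and stars >= 3 → true → -10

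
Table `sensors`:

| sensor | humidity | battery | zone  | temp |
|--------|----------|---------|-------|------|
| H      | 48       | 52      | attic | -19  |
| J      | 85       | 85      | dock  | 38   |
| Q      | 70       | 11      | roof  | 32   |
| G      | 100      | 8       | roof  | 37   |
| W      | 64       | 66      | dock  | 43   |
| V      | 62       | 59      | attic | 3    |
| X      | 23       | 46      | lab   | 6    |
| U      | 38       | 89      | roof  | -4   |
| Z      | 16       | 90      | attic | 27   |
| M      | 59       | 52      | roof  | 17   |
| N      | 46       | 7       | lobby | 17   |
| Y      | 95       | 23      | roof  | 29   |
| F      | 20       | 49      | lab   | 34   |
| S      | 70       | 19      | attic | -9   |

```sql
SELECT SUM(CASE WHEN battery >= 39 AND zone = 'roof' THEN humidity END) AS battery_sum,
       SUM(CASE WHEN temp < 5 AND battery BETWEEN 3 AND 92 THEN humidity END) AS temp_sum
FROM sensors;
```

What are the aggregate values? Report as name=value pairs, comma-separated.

[battery_sum: battery >= 39 AND zone = 'roof']
sensor=H: ✗
sensor=J: ✗
sensor=Q: ✗
sensor=G: ✗
sensor=W: ✗
sensor=V: ✗
sensor=X: ✗
sensor=U: ✓ → 38
sensor=Z: ✗
sensor=M: ✓ → 59
sensor=N: ✗
sensor=Y: ✗
sensor=F: ✗
sensor=S: ✗
battery_sum = 38 + 59 = 97
—
[temp_sum: temp < 5 AND battery BETWEEN 3 AND 92]
sensor=H: ✓ → 48
sensor=J: ✗
sensor=Q: ✗
sensor=G: ✗
sensor=W: ✗
sensor=V: ✓ → 62
sensor=X: ✗
sensor=U: ✓ → 38
sensor=Z: ✗
sensor=M: ✗
sensor=N: ✗
sensor=Y: ✗
sensor=F: ✗
sensor=S: ✓ → 70
temp_sum = 48 + 62 + 38 + 70 = 218

battery_sum=97, temp_sum=218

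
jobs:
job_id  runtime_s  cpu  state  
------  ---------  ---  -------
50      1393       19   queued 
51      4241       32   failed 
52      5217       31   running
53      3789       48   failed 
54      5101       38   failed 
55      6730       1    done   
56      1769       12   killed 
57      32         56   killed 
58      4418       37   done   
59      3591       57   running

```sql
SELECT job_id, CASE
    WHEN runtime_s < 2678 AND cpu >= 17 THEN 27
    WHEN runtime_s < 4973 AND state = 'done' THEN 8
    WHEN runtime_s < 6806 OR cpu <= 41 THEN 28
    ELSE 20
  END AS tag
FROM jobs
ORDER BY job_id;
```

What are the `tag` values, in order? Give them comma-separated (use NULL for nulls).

27, 28, 28, 28, 28, 28, 28, 27, 8, 28

job_id=50: runtime_s < 2678 AND cpu >= 17 → 27
job_id=51: runtime_s < 6806 OR cpu <= 41 → 28
job_id=52: runtime_s < 6806 OR cpu <= 41 → 28
job_id=53: runtime_s < 6806 OR cpu <= 41 → 28
job_id=54: runtime_s < 6806 OR cpu <= 41 → 28
job_id=55: runtime_s < 6806 OR cpu <= 41 → 28
job_id=56: runtime_s < 6806 OR cpu <= 41 → 28
job_id=57: runtime_s < 2678 AND cpu >= 17 → 27
job_id=58: runtime_s < 4973 AND state = 'done' → 8
job_id=59: runtime_s < 6806 OR cpu <= 41 → 28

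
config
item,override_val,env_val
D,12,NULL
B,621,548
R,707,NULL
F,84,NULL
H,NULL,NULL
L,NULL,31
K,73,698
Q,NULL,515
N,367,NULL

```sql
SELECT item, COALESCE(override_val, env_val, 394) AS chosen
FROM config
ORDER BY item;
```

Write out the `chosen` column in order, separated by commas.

621, 12, 84, 394, 73, 31, 367, 515, 707

item=B: override_val=621 → 621
item=D: override_val=12 → 12
item=F: override_val=84 → 84
item=H: override_val=NULL, env_val=NULL, → literal 394 → 394
item=K: override_val=73 → 73
item=L: override_val=NULL, env_val=31 → 31
item=N: override_val=367 → 367
item=Q: override_val=NULL, env_val=515 → 515
item=R: override_val=707 → 707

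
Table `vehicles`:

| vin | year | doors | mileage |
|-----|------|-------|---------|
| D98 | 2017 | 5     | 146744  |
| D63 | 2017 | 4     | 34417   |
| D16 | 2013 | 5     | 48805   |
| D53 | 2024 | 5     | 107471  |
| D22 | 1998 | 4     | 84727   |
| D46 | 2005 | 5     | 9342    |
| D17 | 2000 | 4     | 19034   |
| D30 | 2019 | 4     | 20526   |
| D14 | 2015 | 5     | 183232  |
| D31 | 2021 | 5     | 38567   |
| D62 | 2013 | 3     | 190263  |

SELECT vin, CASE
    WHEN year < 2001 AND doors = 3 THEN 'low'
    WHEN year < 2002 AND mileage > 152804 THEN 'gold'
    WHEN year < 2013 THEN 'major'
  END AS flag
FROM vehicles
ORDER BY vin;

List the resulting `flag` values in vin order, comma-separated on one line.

vin=D14: (no match → NULL) → NULL
vin=D16: (no match → NULL) → NULL
vin=D17: year < 2013 → major
vin=D22: year < 2013 → major
vin=D30: (no match → NULL) → NULL
vin=D31: (no match → NULL) → NULL
vin=D46: year < 2013 → major
vin=D53: (no match → NULL) → NULL
vin=D62: (no match → NULL) → NULL
vin=D63: (no match → NULL) → NULL
vin=D98: (no match → NULL) → NULL

NULL, NULL, major, major, NULL, NULL, major, NULL, NULL, NULL, NULL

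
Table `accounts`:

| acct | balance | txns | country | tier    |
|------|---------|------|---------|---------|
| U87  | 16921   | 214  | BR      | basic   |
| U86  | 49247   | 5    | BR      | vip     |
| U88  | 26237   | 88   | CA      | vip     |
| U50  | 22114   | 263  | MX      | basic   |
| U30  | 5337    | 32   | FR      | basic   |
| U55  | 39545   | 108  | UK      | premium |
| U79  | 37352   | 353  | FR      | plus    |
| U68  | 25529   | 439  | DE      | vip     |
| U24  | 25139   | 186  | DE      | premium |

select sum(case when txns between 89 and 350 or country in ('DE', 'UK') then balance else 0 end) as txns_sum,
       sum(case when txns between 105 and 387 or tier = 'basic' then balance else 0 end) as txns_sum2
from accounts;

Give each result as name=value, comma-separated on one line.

txns_sum=129248, txns_sum2=146408

[txns_sum: txns between 89 and 350 or country in ('DE', 'UK')]
acct=U87: ✓ → 16921
acct=U86: ✗
acct=U88: ✗
acct=U50: ✓ → 22114
acct=U30: ✗
acct=U55: ✓ → 39545
acct=U79: ✗
acct=U68: ✓ → 25529
acct=U24: ✓ → 25139
txns_sum = 16921 + 22114 + 39545 + 25529 + 25139 = 129248
—
[txns_sum2: txns between 105 and 387 or tier = 'basic']
acct=U87: ✓ → 16921
acct=U86: ✗
acct=U88: ✗
acct=U50: ✓ → 22114
acct=U30: ✓ → 5337
acct=U55: ✓ → 39545
acct=U79: ✓ → 37352
acct=U68: ✗
acct=U24: ✓ → 25139
txns_sum2 = 16921 + 22114 + 5337 + 39545 + 37352 + 25139 = 146408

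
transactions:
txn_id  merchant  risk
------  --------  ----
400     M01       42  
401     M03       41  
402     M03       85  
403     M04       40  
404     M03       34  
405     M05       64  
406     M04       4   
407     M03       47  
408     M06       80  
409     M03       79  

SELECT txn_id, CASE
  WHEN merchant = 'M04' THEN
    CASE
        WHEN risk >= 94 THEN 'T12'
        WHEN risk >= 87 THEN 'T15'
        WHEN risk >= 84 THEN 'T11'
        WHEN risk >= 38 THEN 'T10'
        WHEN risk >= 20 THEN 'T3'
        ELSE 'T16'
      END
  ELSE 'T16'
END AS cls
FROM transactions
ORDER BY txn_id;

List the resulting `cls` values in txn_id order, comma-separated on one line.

T16, T16, T16, T10, T16, T16, T16, T16, T16, T16

txn_id=400: merchant='M01' → outer ELSE → T16
txn_id=401: merchant='M03' → outer ELSE → T16
txn_id=402: merchant='M03' → outer ELSE → T16
txn_id=403: merchant='M04' → inner[risk >= 38] → T10
txn_id=404: merchant='M03' → outer ELSE → T16
txn_id=405: merchant='M05' → outer ELSE → T16
txn_id=406: merchant='M04' → inner[ELSE] → T16
txn_id=407: merchant='M03' → outer ELSE → T16
txn_id=408: merchant='M06' → outer ELSE → T16
txn_id=409: merchant='M03' → outer ELSE → T16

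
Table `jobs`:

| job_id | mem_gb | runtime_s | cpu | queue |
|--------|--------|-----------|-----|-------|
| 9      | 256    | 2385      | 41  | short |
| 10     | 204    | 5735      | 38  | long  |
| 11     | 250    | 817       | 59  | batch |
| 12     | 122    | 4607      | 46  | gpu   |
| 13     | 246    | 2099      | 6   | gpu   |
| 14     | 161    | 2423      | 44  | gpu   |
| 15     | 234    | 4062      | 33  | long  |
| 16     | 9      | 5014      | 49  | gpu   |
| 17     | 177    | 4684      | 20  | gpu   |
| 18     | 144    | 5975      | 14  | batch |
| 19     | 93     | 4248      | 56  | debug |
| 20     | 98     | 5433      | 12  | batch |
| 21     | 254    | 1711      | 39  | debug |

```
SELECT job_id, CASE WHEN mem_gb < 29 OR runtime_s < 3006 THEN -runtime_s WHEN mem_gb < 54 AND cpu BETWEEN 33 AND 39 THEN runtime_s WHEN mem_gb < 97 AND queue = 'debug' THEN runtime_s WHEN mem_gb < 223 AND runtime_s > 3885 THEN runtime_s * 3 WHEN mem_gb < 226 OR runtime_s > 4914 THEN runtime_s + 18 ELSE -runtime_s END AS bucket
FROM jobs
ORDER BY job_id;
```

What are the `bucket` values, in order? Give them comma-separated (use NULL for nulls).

-2385, 17205, -817, 13821, -2099, -2423, -4062, -5014, 14052, 17925, 4248, 16299, -1711

job_id=9: mem_gb < 29 OR runtime_s < 3006 → -2385
job_id=10: mem_gb < 223 AND runtime_s > 3885 → 17205
job_id=11: mem_gb < 29 OR runtime_s < 3006 → -817
job_id=12: mem_gb < 223 AND runtime_s > 3885 → 13821
job_id=13: mem_gb < 29 OR runtime_s < 3006 → -2099
job_id=14: mem_gb < 29 OR runtime_s < 3006 → -2423
job_id=15: ELSE → -4062
job_id=16: mem_gb < 29 OR runtime_s < 3006 → -5014
job_id=17: mem_gb < 223 AND runtime_s > 3885 → 14052
job_id=18: mem_gb < 223 AND runtime_s > 3885 → 17925
job_id=19: mem_gb < 97 AND queue = 'debug' → 4248
job_id=20: mem_gb < 223 AND runtime_s > 3885 → 16299
job_id=21: mem_gb < 29 OR runtime_s < 3006 → -1711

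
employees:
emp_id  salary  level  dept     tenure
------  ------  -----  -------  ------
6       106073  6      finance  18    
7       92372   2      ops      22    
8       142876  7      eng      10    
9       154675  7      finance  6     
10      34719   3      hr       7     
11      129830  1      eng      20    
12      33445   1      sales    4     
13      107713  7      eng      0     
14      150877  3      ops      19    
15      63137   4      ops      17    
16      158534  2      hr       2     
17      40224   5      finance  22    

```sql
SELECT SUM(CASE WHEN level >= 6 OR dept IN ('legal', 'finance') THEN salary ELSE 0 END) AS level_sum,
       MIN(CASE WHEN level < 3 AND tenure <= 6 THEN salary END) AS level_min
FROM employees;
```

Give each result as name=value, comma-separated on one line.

[level_sum: level >= 6 OR dept IN ('legal', 'finance')]
emp_id=6: ✓ → 106073
emp_id=7: ✗
emp_id=8: ✓ → 142876
emp_id=9: ✓ → 154675
emp_id=10: ✗
emp_id=11: ✗
emp_id=12: ✗
emp_id=13: ✓ → 107713
emp_id=14: ✗
emp_id=15: ✗
emp_id=16: ✗
emp_id=17: ✓ → 40224
level_sum = 106073 + 142876 + 154675 + 107713 + 40224 = 551561
—
[level_min: level < 3 AND tenure <= 6]
emp_id=6: ✗
emp_id=7: ✗
emp_id=8: ✗
emp_id=9: ✗
emp_id=10: ✗
emp_id=11: ✗
emp_id=12: ✓ → 33445
emp_id=13: ✗
emp_id=14: ✗
emp_id=15: ✗
emp_id=16: ✓ → 158534
emp_id=17: ✗
level_min = MIN(33445, 158534) = 33445

level_sum=551561, level_min=33445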